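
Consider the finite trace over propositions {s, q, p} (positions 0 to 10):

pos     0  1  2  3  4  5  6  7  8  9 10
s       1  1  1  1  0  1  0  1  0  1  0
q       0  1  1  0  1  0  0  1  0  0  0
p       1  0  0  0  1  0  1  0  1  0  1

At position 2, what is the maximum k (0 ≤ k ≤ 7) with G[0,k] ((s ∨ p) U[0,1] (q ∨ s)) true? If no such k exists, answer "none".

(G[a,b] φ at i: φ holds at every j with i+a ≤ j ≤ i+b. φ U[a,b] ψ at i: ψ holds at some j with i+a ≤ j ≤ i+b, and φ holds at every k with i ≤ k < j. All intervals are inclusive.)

((s ∨ p) U[0,1] (q ∨ s)) must hold from j=2 onward; find where it first fails.
  j=2: holds
  j=3: holds
  j=4: holds
  j=5: holds
  j=6: holds
  j=7: holds
  j=8: holds
  j=9: holds
Holds through j=9; largest k = 7.

7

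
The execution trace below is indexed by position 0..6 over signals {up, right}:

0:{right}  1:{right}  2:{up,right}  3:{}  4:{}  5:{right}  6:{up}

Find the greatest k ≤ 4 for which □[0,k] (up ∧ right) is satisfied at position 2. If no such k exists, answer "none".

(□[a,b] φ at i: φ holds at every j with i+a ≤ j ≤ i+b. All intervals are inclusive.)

0

(up ∧ right) must hold from j=2 onward; find where it first fails.
  j=2: holds
  j=3: fails
Holds on [2,2], so largest k = 0.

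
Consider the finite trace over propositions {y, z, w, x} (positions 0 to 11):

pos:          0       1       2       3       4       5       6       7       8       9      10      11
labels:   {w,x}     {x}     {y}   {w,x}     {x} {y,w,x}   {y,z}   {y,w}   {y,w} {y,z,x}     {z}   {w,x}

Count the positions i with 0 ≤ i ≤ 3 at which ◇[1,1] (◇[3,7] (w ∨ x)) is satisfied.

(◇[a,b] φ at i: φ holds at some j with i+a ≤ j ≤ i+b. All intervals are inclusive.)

Evaluate at each i in [0,3]:
  i=0: ✓ (witness j=1)
  i=1: ✓ (witness j=2)
  i=2: ✓ (witness j=3)
  i=3: ✓ (witness j=4)
Positions where it holds: {0, 1, 2, 3} → 4.

4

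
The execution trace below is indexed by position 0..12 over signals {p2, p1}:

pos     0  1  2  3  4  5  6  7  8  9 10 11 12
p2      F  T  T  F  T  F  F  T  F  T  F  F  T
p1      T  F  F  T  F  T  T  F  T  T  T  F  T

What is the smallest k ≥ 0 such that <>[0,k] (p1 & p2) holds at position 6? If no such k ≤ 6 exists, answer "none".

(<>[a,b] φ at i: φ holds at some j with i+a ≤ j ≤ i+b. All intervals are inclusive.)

3

Scan j = 6,7,… for (p1 & p2):
  j=6: fails
  j=7: fails
  j=8: fails
  j=9: holds
First hit at j=9, so smallest k = 9-6 = 3.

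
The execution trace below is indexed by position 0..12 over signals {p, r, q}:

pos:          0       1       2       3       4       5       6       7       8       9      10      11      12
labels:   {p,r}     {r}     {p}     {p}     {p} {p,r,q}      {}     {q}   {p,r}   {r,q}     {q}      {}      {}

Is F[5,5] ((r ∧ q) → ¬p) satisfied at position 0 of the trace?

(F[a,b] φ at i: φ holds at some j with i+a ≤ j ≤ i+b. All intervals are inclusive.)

Does not hold

Check ((r ∧ q) → ¬p) at each j in [5,5]:
  j=5: false
No position in the window satisfies it → formula fails.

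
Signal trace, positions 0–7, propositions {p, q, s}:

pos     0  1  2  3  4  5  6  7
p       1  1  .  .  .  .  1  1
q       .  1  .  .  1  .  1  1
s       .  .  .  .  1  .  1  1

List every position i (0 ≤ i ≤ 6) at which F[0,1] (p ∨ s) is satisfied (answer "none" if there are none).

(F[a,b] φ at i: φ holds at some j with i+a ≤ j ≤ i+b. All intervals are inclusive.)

0, 1, 3, 4, 5, 6

Evaluate at each i in [0,6]:
  i=0: ✓ (witness j=0)
  i=1: ✓ (witness j=1)
  i=2: ✗ (none in [2,3])
  i=3: ✓ (witness j=4)
  i=4: ✓ (witness j=4)
  i=5: ✓ (witness j=6)
  i=6: ✓ (witness j=6)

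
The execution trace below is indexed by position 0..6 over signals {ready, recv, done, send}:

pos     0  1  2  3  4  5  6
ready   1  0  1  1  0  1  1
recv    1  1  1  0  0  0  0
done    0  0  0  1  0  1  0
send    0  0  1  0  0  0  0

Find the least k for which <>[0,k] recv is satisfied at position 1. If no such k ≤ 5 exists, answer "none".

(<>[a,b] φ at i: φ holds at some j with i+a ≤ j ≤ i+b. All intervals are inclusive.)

Scan j = 1,2,… for recv:
  j=1: holds
First hit at j=1, so smallest k = 1-1 = 0.

0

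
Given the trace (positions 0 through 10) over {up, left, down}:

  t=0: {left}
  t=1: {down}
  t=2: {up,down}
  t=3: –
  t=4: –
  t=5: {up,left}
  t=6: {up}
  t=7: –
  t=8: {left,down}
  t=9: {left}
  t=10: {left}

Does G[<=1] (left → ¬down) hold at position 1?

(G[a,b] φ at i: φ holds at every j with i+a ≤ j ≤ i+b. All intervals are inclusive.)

Check (left → ¬down) at every j in [1,2]:
  j=1: antecedent false → ✓
  j=2: antecedent false → ✓
All positions satisfy it → formula holds.

Yes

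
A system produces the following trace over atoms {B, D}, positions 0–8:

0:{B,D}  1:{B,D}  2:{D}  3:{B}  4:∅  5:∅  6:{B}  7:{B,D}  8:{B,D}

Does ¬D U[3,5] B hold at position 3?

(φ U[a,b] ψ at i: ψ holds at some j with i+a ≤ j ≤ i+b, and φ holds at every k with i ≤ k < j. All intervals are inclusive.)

Need some j in [6,8] with B, and ¬D at every k in [3,j-1].
  j=6: B holds; ¬D holds at every k in [3,5] → satisfied.

Holds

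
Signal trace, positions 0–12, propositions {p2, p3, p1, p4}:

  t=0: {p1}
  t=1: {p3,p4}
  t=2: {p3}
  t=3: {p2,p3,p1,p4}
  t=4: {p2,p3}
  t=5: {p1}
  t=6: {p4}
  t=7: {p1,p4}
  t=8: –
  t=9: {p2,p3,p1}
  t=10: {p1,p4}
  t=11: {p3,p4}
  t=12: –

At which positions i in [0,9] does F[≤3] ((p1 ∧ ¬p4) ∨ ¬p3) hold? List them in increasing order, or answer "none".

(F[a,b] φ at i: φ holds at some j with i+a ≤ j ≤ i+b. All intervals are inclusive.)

Evaluate at each i in [0,9]:
  i=0: ✓ (witness j=0)
  i=1: ✗ (none in [1,4])
  i=2: ✓ (witness j=5)
  i=3: ✓ (witness j=5)
  i=4: ✓ (witness j=5)
  i=5: ✓ (witness j=5)
  i=6: ✓ (witness j=6)
  i=7: ✓ (witness j=7)
  i=8: ✓ (witness j=8)
  i=9: ✓ (witness j=9)

0, 2, 3, 4, 5, 6, 7, 8, 9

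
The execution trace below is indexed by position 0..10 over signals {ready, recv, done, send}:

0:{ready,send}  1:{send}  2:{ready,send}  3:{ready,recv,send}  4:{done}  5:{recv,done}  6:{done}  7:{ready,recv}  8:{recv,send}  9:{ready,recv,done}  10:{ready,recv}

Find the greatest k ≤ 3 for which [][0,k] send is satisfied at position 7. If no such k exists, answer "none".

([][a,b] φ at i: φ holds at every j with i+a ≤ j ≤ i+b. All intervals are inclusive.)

none

send must hold from j=7 onward; find where it first fails.
  j=7: fails → no k works.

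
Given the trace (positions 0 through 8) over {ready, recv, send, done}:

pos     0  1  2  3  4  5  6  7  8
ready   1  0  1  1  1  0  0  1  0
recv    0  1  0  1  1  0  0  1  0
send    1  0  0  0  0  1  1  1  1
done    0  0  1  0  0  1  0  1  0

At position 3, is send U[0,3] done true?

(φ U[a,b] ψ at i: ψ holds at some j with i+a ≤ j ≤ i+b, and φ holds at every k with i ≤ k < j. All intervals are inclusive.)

No

Need some j in [3,6] with done, and send at every k in [3,j-1].
  j=3: done false.
  j=4: done false.
  j=5: done holds, but send fails at k=3 → not this j.
  j=6: done false.
No j in the window works → until fails.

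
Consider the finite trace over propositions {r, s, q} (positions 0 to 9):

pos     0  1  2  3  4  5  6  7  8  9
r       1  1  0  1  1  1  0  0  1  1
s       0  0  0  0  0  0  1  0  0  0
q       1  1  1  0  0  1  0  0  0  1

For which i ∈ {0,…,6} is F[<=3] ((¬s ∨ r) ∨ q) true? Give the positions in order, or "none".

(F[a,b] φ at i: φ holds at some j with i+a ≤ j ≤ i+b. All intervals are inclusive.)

0, 1, 2, 3, 4, 5, 6

Evaluate at each i in [0,6]:
  i=0: ✓ (witness j=0)
  i=1: ✓ (witness j=1)
  i=2: ✓ (witness j=2)
  i=3: ✓ (witness j=3)
  i=4: ✓ (witness j=4)
  i=5: ✓ (witness j=5)
  i=6: ✓ (witness j=7)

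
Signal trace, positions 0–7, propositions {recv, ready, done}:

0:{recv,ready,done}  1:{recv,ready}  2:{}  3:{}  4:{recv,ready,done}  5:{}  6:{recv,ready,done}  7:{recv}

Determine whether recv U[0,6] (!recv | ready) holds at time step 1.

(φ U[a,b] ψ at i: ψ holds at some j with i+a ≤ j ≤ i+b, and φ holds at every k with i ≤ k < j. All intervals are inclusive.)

True

Need some j in [1,7] with (!recv | ready), and recv at every k in [1,j-1].
  j=1: (!recv | ready) holds; no prefix to check → satisfied.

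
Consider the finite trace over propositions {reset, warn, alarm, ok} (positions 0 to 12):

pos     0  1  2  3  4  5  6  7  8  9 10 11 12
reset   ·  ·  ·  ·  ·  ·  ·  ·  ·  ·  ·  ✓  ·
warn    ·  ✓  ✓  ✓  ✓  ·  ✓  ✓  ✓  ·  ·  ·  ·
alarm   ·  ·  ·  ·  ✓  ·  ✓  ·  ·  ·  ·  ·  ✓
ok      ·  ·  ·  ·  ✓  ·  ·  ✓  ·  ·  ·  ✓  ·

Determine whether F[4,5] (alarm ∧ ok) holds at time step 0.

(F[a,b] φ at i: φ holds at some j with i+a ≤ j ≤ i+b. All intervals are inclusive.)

Check (alarm ∧ ok) at each j in [4,5]:
  j=4: true
  j=5: false
Found at j=4 → formula holds.

Yes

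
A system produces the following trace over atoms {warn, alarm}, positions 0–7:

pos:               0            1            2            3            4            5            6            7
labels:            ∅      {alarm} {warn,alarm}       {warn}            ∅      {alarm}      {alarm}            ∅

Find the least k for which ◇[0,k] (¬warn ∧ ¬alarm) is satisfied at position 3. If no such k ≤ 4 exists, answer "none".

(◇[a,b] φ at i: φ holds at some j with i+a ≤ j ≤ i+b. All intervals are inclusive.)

Scan j = 3,4,… for (¬warn ∧ ¬alarm):
  j=3: fails
  j=4: holds
First hit at j=4, so smallest k = 4-3 = 1.

1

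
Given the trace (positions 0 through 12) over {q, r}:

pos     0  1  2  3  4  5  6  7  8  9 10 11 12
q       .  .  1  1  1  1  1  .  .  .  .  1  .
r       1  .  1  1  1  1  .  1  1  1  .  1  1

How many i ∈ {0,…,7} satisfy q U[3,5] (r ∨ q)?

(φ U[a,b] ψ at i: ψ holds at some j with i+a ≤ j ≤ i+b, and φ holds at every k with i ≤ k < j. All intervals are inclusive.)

3

Evaluate at each i in [0,7]:
  i=0: ✗ (lhs fails at k=0 before rhs at j=3)
  i=1: ✗ (lhs fails at k=1 before rhs at j=4)
  i=2: ✓ (rhs at j=5; lhs holds on [2,4])
  i=3: ✓ (rhs at j=6; lhs holds on [3,5])
  i=4: ✓ (rhs at j=7; lhs holds on [4,6])
  i=5: ✗ (lhs fails at k=7 before rhs at j=8)
  i=6: ✗ (lhs fails at k=7 before rhs at j=9)
  i=7: ✗ (lhs fails at k=7 before rhs at j=11)
Positions where it holds: {2, 3, 4} → 3.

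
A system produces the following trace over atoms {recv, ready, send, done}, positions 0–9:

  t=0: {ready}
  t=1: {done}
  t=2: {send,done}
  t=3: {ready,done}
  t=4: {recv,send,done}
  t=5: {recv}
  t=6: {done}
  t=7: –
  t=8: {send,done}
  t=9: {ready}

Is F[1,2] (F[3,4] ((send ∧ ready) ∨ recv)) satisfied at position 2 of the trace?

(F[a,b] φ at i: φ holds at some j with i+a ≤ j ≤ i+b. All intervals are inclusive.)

Check F[3,4] ((send ∧ ready) ∨ recv) at each j in [3,4]:
  j=3: fails (none in [6,7])
  j=4: fails (none in [7,8])
No position in the window satisfies it → formula fails.

Does not hold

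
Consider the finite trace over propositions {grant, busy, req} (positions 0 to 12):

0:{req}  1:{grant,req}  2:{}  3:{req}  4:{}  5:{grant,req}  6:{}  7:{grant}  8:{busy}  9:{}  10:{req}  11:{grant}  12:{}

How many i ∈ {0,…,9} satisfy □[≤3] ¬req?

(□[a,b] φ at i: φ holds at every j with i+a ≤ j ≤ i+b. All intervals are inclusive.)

1

Evaluate at each i in [0,9]:
  i=0: ✗ (fails at j=0)
  i=1: ✗ (fails at j=1)
  i=2: ✗ (fails at j=3)
  i=3: ✗ (fails at j=3)
  i=4: ✗ (fails at j=5)
  i=5: ✗ (fails at j=5)
  i=6: ✓ (all of [6,9])
  i=7: ✗ (fails at j=10)
  i=8: ✗ (fails at j=10)
  i=9: ✗ (fails at j=10)
Positions where it holds: {6} → 1.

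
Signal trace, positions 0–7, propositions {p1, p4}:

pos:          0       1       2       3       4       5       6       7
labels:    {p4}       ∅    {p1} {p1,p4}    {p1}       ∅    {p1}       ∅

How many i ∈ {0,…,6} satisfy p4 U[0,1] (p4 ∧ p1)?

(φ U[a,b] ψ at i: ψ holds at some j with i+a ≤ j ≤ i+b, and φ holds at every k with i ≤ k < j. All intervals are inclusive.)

1

Evaluate at each i in [0,6]:
  i=0: ✗ (no rhs in [0,1])
  i=1: ✗ (no rhs in [1,2])
  i=2: ✗ (lhs fails at k=2 before rhs at j=3)
  i=3: ✓ (rhs at j=3)
  i=4: ✗ (no rhs in [4,5])
  i=5: ✗ (no rhs in [5,6])
  i=6: ✗ (no rhs in [6,7])
Positions where it holds: {3} → 1.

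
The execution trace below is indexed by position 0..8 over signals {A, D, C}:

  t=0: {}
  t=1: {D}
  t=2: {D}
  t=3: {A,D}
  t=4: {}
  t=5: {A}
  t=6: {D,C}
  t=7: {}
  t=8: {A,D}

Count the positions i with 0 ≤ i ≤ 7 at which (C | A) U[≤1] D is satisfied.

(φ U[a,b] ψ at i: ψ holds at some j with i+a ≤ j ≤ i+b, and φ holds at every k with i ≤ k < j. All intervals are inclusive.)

5

Evaluate at each i in [0,7]:
  i=0: ✗ (lhs fails at k=0 before rhs at j=1)
  i=1: ✓ (rhs at j=1)
  i=2: ✓ (rhs at j=2)
  i=3: ✓ (rhs at j=3)
  i=4: ✗ (no rhs in [4,5])
  i=5: ✓ (rhs at j=6; lhs holds on [5,5])
  i=6: ✓ (rhs at j=6)
  i=7: ✗ (lhs fails at k=7 before rhs at j=8)
Positions where it holds: {1, 2, 3, 5, 6} → 5.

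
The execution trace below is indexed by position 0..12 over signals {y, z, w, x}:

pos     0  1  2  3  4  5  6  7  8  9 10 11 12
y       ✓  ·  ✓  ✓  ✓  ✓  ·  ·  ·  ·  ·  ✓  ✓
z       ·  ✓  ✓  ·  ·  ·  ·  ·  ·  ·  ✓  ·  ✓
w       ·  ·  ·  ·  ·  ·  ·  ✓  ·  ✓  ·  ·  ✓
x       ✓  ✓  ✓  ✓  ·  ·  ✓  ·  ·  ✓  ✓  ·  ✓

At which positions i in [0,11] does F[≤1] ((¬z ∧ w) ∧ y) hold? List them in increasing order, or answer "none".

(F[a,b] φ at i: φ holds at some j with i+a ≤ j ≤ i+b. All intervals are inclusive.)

Evaluate at each i in [0,11]:
  i=0: ✗ (none in [0,1])
  i=1: ✗ (none in [1,2])
  i=2: ✗ (none in [2,3])
  i=3: ✗ (none in [3,4])
  i=4: ✗ (none in [4,5])
  i=5: ✗ (none in [5,6])
  i=6: ✗ (none in [6,7])
  i=7: ✗ (none in [7,8])
  i=8: ✗ (none in [8,9])
  i=9: ✗ (none in [9,10])
  i=10: ✗ (none in [10,11])
  i=11: ✗ (none in [11,12])

none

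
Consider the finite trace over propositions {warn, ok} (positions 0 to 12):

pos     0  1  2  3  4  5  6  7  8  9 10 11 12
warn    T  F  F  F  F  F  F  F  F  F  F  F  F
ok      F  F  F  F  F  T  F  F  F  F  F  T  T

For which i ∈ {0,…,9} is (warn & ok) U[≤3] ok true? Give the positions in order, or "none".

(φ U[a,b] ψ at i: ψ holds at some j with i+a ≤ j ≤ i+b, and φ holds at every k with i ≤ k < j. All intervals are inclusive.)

5

Evaluate at each i in [0,9]:
  i=0: ✗ (no rhs in [0,3])
  i=1: ✗ (no rhs in [1,4])
  i=2: ✗ (lhs fails at k=2 before rhs at j=5)
  i=3: ✗ (lhs fails at k=3 before rhs at j=5)
  i=4: ✗ (lhs fails at k=4 before rhs at j=5)
  i=5: ✓ (rhs at j=5)
  i=6: ✗ (no rhs in [6,9])
  i=7: ✗ (no rhs in [7,10])
  i=8: ✗ (lhs fails at k=8 before rhs at j=11)
  i=9: ✗ (lhs fails at k=9 before rhs at j=11)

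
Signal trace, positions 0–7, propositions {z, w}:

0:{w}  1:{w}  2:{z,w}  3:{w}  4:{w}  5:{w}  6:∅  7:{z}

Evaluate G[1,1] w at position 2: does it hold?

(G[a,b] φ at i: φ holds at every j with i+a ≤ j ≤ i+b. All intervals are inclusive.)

Yes

Check w at every j in [3,3]:
  j=3: true
All positions satisfy it → formula holds.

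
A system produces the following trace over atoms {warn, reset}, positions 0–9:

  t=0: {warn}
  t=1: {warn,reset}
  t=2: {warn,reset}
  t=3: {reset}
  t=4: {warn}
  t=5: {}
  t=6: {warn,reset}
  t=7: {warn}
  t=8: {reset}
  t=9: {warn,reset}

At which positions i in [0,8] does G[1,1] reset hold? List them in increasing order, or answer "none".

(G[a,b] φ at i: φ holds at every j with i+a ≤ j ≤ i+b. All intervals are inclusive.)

0, 1, 2, 5, 7, 8

Evaluate at each i in [0,8]:
  i=0: ✓ (all of [1,1])
  i=1: ✓ (all of [2,2])
  i=2: ✓ (all of [3,3])
  i=3: ✗ (fails at j=4)
  i=4: ✗ (fails at j=5)
  i=5: ✓ (all of [6,6])
  i=6: ✗ (fails at j=7)
  i=7: ✓ (all of [8,8])
  i=8: ✓ (all of [9,9])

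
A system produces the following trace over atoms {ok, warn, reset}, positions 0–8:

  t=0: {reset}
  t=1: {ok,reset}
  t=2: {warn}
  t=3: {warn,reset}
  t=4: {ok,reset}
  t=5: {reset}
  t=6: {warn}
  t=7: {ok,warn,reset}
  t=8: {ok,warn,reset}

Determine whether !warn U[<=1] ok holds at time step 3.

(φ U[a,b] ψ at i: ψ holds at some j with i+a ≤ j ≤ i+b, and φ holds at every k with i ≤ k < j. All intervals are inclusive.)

Need some j in [3,4] with ok, and !warn at every k in [3,j-1].
  j=3: ok false.
  j=4: ok holds, but !warn fails at k=3 → not this j.
No j in the window works → until fails.

Does not hold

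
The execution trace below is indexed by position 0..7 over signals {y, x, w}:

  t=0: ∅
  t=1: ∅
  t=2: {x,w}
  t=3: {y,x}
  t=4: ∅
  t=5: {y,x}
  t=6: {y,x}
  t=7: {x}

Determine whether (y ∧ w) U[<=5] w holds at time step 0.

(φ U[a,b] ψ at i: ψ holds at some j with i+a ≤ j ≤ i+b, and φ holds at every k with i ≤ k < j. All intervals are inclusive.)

Need some j in [0,5] with w, and (y ∧ w) at every k in [0,j-1].
  j=0: w false.
  j=1: w false.
  j=2: w holds, but (y ∧ w) fails at k=0 → not this j.
  j=3: w false.
  j=4: w false.
  j=5: w false.
No j in the window works → until fails.

Does not hold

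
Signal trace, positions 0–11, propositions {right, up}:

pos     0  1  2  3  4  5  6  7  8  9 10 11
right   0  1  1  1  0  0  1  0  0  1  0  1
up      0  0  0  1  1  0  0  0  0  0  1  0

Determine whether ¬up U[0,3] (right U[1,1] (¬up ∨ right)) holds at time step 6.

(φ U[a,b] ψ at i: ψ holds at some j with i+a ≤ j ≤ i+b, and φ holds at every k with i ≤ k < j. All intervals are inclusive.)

Need some j in [6,9] with (right U[1,1] (¬up ∨ right)), and ¬up at every k in [6,j-1].
  j=6: (right U[1,1] (¬up ∨ right)) holds; no prefix to check → satisfied.

Yes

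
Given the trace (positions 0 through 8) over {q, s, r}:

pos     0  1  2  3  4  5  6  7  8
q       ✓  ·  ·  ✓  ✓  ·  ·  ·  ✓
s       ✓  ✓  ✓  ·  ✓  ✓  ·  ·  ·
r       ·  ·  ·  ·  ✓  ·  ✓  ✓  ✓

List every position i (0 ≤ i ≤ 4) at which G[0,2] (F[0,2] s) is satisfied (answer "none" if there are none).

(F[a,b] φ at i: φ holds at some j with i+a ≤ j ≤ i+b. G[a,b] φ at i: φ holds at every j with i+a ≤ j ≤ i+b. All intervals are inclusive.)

0, 1, 2, 3

Evaluate at each i in [0,4]:
  i=0: ✓ (all of [0,2])
  i=1: ✓ (all of [1,3])
  i=2: ✓ (all of [2,4])
  i=3: ✓ (all of [3,5])
  i=4: ✗ (fails at j=6)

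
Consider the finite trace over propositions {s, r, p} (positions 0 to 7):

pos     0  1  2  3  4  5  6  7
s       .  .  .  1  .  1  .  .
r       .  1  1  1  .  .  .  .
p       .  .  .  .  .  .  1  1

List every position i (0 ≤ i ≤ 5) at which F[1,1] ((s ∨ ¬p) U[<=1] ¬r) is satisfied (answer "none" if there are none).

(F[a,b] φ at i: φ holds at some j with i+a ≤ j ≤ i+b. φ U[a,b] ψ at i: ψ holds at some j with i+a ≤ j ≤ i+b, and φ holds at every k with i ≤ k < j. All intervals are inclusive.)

Evaluate at each i in [0,5]:
  i=0: ✗ (none in [1,1])
  i=1: ✗ (none in [2,2])
  i=2: ✓ (witness j=3)
  i=3: ✓ (witness j=4)
  i=4: ✓ (witness j=5)
  i=5: ✓ (witness j=6)

2, 3, 4, 5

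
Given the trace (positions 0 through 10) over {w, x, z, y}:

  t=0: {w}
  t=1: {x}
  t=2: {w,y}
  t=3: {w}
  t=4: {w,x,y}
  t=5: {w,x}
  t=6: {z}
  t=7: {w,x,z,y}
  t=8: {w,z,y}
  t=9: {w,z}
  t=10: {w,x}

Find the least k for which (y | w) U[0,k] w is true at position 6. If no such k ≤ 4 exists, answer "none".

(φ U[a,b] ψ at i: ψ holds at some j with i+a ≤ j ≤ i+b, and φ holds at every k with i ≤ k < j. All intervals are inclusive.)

Need earliest j ≥ 6 with w, and (y | w) at every k in [6,j-1].
  j=6: rhs fails.
  j=7: rhs holds but lhs fails at k=6.
  j=8: rhs holds but lhs fails at k=6.
  j=9: rhs holds but lhs fails at k=6.
  j=10: rhs holds but lhs fails at k=6.
No witness within the range → none.

none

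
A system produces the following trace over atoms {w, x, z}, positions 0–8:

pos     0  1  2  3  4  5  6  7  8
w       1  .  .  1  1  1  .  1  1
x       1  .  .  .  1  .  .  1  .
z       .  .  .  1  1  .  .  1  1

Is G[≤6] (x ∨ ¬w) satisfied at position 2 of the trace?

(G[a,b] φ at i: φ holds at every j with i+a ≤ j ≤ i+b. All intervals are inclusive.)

Does not hold

Check (x ∨ ¬w) at every j in [2,8]:
  j=2: true
  j=3: false
  j=4: true
  j=5: false
  j=6: true
  j=7: true
  j=8: false
Fails at j=3 → formula fails.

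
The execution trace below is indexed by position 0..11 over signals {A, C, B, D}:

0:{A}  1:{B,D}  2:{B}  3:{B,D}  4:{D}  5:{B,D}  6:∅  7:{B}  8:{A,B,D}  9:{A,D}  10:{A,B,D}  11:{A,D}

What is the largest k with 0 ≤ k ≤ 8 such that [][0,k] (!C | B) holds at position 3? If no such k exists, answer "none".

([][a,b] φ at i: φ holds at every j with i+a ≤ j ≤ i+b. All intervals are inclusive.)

8

(!C | B) must hold from j=3 onward; find where it first fails.
  j=3: holds
  j=4: holds
  j=5: holds
  j=6: holds
  j=7: holds
  j=8: holds
  j=9: holds
  j=10: holds
  j=11: holds
Holds through j=11; largest k = 8.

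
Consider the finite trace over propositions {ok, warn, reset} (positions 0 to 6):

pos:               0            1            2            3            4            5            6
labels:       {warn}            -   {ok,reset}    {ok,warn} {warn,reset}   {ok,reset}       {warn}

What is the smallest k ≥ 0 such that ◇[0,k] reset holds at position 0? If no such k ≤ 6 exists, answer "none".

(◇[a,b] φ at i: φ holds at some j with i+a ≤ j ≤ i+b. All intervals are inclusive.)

Scan j = 0,1,… for reset:
  j=0: fails
  j=1: fails
  j=2: holds
First hit at j=2, so smallest k = 2-0 = 2.

2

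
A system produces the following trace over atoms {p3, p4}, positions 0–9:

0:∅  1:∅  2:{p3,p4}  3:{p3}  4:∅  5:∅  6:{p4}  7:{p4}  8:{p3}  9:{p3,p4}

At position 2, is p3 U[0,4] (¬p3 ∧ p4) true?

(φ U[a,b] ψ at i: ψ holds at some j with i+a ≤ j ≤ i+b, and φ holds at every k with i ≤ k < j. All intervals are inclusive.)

Need some j in [2,6] with (¬p3 ∧ p4), and p3 at every k in [2,j-1].
  j=2: (¬p3 ∧ p4) false.
  j=3: (¬p3 ∧ p4) false.
  j=4: (¬p3 ∧ p4) false.
  j=5: (¬p3 ∧ p4) false.
  j=6: (¬p3 ∧ p4) holds, but p3 fails at k=4 → not this j.
No j in the window works → until fails.

Does not hold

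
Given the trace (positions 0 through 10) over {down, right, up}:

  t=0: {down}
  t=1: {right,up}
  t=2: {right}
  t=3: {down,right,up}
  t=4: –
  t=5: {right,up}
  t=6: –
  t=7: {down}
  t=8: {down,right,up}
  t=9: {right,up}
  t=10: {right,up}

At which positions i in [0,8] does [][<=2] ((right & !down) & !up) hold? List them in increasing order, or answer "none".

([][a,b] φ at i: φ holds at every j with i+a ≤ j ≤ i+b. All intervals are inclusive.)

Evaluate at each i in [0,8]:
  i=0: ✗ (fails at j=0)
  i=1: ✗ (fails at j=1)
  i=2: ✗ (fails at j=3)
  i=3: ✗ (fails at j=3)
  i=4: ✗ (fails at j=4)
  i=5: ✗ (fails at j=5)
  i=6: ✗ (fails at j=6)
  i=7: ✗ (fails at j=7)
  i=8: ✗ (fails at j=8)

none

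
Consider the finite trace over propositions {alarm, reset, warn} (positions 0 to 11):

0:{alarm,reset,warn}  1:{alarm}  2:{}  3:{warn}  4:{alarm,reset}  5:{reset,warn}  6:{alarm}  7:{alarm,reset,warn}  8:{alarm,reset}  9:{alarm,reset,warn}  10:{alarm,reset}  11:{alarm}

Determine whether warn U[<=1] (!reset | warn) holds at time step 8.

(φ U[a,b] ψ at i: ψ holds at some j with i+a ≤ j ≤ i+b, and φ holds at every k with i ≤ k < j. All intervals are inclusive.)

False

Need some j in [8,9] with (!reset | warn), and warn at every k in [8,j-1].
  j=8: (!reset | warn) false.
  j=9: (!reset | warn) holds, but warn fails at k=8 → not this j.
No j in the window works → until fails.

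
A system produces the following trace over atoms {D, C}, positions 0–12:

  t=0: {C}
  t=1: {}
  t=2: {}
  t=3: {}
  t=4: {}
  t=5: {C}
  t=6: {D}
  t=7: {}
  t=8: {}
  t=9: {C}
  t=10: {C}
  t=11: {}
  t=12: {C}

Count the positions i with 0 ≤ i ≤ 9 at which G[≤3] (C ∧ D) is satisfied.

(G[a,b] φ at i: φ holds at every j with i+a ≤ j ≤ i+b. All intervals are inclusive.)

0

Evaluate at each i in [0,9]:
  i=0: ✗ (fails at j=0)
  i=1: ✗ (fails at j=1)
  i=2: ✗ (fails at j=2)
  i=3: ✗ (fails at j=3)
  i=4: ✗ (fails at j=4)
  i=5: ✗ (fails at j=5)
  i=6: ✗ (fails at j=6)
  i=7: ✗ (fails at j=7)
  i=8: ✗ (fails at j=8)
  i=9: ✗ (fails at j=9)
Positions where it holds: {} → 0.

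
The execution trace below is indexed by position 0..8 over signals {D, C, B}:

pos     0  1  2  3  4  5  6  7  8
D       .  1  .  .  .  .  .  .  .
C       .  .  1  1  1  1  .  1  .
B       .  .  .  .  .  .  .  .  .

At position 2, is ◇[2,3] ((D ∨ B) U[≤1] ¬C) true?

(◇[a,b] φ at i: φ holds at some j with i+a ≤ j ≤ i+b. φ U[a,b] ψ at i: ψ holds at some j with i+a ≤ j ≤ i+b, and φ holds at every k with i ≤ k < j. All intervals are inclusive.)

Check ((D ∨ B) U[≤1] ¬C) at each j in [4,5]:
  j=4: fails
  j=5: fails
No position in the window satisfies it → formula fails.

Does not hold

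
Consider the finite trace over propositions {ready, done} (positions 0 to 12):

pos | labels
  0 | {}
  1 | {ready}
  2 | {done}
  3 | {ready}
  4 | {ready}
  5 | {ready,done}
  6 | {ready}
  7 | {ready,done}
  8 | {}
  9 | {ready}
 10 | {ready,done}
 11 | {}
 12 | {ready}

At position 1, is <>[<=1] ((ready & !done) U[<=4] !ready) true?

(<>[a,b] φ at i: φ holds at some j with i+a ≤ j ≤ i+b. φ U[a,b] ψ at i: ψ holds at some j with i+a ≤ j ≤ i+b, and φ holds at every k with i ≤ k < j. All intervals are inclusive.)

Yes

Check ((ready & !done) U[<=4] !ready) at each j in [1,2]:
  j=1: holds
  j=2: holds
Found at j=1 → formula holds.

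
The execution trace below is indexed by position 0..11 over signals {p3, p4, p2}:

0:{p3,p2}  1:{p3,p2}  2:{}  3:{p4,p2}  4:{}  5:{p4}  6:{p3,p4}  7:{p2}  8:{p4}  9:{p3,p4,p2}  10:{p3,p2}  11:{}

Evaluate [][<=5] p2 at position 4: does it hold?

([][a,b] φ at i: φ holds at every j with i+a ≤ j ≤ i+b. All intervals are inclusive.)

Does not hold

Check p2 at every j in [4,9]:
  j=4: false
  j=5: false
  j=6: false
  j=7: true
  j=8: false
  j=9: true
Fails at j=4 → formula fails.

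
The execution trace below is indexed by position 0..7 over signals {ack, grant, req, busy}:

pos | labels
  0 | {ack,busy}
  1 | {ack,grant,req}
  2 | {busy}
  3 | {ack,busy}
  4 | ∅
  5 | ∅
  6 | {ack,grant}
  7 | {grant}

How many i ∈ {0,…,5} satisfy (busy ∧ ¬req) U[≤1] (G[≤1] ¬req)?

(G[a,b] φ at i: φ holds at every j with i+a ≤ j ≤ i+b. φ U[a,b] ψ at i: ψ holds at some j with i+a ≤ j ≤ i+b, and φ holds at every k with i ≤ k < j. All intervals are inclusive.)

4

Evaluate at each i in [0,5]:
  i=0: ✗ (no rhs in [0,1])
  i=1: ✗ (lhs fails at k=1 before rhs at j=2)
  i=2: ✓ (rhs at j=2)
  i=3: ✓ (rhs at j=3)
  i=4: ✓ (rhs at j=4)
  i=5: ✓ (rhs at j=5)
Positions where it holds: {2, 3, 4, 5} → 4.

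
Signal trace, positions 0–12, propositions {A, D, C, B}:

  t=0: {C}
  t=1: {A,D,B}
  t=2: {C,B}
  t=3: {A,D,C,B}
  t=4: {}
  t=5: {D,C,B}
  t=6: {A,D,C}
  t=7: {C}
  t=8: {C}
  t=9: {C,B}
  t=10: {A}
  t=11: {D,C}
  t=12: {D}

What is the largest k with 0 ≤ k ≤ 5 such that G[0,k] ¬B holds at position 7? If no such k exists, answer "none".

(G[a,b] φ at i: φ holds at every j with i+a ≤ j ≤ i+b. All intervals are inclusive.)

¬B must hold from j=7 onward; find where it first fails.
  j=7: holds
  j=8: holds
  j=9: fails
Holds on [7,8], so largest k = 1.

1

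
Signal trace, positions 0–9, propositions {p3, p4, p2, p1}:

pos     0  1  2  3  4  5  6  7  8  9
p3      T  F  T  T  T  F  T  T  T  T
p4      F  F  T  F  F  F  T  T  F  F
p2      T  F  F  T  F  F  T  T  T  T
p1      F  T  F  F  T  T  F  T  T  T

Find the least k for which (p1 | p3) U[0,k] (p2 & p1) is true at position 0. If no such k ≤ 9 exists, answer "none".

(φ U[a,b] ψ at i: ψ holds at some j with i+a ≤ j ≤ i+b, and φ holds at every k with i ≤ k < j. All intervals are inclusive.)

Need earliest j ≥ 0 with (p2 & p1), and (p1 | p3) at every k in [0,j-1].
  j=0: rhs fails.
  j=1: rhs fails.
  j=2: rhs fails.
  j=3: rhs fails.
  j=4: rhs fails.
  j=5: rhs fails.
  j=6: rhs fails.
  j=7: rhs holds; lhs holds on [0,6]. k = 7.

7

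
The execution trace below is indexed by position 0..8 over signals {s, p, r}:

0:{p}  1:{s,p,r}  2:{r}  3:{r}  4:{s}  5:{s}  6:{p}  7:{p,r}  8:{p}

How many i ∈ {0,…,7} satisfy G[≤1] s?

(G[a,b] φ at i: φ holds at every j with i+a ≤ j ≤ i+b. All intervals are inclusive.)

Evaluate at each i in [0,7]:
  i=0: ✗ (fails at j=0)
  i=1: ✗ (fails at j=2)
  i=2: ✗ (fails at j=2)
  i=3: ✗ (fails at j=3)
  i=4: ✓ (all of [4,5])
  i=5: ✗ (fails at j=6)
  i=6: ✗ (fails at j=6)
  i=7: ✗ (fails at j=7)
Positions where it holds: {4} → 1.

1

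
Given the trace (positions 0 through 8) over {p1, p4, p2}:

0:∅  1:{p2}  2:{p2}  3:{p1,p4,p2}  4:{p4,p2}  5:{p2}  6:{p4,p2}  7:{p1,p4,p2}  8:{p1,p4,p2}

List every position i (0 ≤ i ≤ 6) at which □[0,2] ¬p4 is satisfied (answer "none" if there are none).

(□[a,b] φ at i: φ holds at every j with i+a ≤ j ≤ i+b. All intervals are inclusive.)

0

Evaluate at each i in [0,6]:
  i=0: ✓ (all of [0,2])
  i=1: ✗ (fails at j=3)
  i=2: ✗ (fails at j=3)
  i=3: ✗ (fails at j=3)
  i=4: ✗ (fails at j=4)
  i=5: ✗ (fails at j=6)
  i=6: ✗ (fails at j=6)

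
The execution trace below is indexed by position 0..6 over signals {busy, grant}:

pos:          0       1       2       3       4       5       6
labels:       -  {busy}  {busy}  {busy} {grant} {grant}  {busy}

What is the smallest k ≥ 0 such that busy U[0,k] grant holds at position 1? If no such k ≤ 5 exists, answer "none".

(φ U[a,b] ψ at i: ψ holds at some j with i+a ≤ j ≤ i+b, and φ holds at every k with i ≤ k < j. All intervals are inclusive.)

3

Need earliest j ≥ 1 with grant, and busy at every k in [1,j-1].
  j=1: rhs fails.
  j=2: rhs fails.
  j=3: rhs fails.
  j=4: rhs holds; lhs holds on [1,3]. k = 3.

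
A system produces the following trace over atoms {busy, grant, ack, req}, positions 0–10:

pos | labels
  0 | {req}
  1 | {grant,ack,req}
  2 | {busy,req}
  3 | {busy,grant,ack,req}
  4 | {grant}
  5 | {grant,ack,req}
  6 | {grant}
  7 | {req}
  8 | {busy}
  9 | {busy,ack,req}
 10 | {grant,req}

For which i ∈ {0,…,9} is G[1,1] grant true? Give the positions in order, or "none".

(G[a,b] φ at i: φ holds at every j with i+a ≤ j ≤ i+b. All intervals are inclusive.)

0, 2, 3, 4, 5, 9

Evaluate at each i in [0,9]:
  i=0: ✓ (all of [1,1])
  i=1: ✗ (fails at j=2)
  i=2: ✓ (all of [3,3])
  i=3: ✓ (all of [4,4])
  i=4: ✓ (all of [5,5])
  i=5: ✓ (all of [6,6])
  i=6: ✗ (fails at j=7)
  i=7: ✗ (fails at j=8)
  i=8: ✗ (fails at j=9)
  i=9: ✓ (all of [10,10])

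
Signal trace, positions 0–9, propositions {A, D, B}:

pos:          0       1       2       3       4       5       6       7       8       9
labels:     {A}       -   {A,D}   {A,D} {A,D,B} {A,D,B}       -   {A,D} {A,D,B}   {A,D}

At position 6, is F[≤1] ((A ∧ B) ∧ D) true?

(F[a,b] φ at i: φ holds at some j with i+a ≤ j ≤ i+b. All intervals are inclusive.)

No

Check ((A ∧ B) ∧ D) at each j in [6,7]:
  j=6: false
  j=7: false
No position in the window satisfies it → formula fails.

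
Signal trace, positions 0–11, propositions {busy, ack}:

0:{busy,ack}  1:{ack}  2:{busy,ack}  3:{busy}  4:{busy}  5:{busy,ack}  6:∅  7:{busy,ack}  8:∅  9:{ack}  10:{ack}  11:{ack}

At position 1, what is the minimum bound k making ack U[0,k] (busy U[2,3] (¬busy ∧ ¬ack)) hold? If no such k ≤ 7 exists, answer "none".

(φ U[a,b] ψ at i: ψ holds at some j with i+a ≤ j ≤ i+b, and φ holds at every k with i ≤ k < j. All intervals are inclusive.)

2

Need earliest j ≥ 1 with (busy U[2,3] (¬busy ∧ ¬ack)), and ack at every k in [1,j-1].
  j=1: rhs fails.
  j=2: rhs fails.
  j=3: rhs holds; lhs holds on [1,2]. k = 2.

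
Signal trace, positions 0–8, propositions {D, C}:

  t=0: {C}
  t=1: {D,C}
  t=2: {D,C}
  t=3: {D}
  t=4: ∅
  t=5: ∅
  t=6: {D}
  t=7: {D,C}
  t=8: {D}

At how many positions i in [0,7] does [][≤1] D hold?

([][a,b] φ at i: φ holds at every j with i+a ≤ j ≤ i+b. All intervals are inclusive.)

4

Evaluate at each i in [0,7]:
  i=0: ✗ (fails at j=0)
  i=1: ✓ (all of [1,2])
  i=2: ✓ (all of [2,3])
  i=3: ✗ (fails at j=4)
  i=4: ✗ (fails at j=4)
  i=5: ✗ (fails at j=5)
  i=6: ✓ (all of [6,7])
  i=7: ✓ (all of [7,8])
Positions where it holds: {1, 2, 6, 7} → 4.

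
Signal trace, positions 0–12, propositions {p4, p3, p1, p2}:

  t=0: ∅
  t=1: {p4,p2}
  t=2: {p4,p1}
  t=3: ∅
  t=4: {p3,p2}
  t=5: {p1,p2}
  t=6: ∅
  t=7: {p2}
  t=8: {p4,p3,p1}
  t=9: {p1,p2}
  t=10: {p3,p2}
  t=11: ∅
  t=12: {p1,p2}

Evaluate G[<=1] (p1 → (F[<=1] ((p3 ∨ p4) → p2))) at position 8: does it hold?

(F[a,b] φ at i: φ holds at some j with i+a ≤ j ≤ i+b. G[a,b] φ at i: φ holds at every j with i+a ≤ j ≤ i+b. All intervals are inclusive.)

Holds

Check (p1 → (F[<=1] ((p3 ∨ p4) → p2))) at every j in [8,9]:
  j=8: antecedent true; consequent holds (witness at 9) → ✓
  j=9: antecedent true; consequent holds (witness at 9) → ✓
All positions satisfy it → formula holds.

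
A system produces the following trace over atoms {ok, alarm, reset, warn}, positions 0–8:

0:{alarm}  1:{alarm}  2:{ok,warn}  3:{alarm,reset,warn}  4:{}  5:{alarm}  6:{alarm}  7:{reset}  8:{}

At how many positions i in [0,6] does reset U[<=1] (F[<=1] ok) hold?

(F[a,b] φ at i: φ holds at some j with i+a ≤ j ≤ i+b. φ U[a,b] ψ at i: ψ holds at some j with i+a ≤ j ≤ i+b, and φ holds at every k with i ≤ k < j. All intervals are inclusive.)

2

Evaluate at each i in [0,6]:
  i=0: ✗ (lhs fails at k=0 before rhs at j=1)
  i=1: ✓ (rhs at j=1)
  i=2: ✓ (rhs at j=2)
  i=3: ✗ (no rhs in [3,4])
  i=4: ✗ (no rhs in [4,5])
  i=5: ✗ (no rhs in [5,6])
  i=6: ✗ (no rhs in [6,7])
Positions where it holds: {1, 2} → 2.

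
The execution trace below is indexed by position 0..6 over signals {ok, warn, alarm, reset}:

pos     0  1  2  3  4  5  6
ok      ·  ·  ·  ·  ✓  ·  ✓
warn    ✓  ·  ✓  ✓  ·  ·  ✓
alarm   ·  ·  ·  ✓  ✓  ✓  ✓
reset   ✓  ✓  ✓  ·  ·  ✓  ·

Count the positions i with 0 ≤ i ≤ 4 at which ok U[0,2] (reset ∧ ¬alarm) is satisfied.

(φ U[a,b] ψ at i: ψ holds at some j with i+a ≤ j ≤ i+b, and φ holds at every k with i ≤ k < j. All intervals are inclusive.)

Evaluate at each i in [0,4]:
  i=0: ✓ (rhs at j=0)
  i=1: ✓ (rhs at j=1)
  i=2: ✓ (rhs at j=2)
  i=3: ✗ (no rhs in [3,5])
  i=4: ✗ (no rhs in [4,6])
Positions where it holds: {0, 1, 2} → 3.

3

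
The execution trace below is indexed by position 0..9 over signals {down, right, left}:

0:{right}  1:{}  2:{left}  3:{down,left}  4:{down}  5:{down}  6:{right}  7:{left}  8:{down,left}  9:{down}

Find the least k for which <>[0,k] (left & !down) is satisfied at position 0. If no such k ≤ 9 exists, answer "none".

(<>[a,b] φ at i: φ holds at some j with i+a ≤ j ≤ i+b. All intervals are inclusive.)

Scan j = 0,1,… for (left & !down):
  j=0: fails
  j=1: fails
  j=2: holds
First hit at j=2, so smallest k = 2-0 = 2.

2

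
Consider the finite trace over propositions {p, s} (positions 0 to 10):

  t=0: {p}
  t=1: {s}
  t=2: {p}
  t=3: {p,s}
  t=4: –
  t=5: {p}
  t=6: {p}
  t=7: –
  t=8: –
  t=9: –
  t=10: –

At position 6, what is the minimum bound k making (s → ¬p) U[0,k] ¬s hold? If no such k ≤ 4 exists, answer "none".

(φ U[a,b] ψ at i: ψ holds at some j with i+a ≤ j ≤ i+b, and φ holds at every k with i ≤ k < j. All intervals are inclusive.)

Need earliest j ≥ 6 with ¬s, and (s → ¬p) at every k in [6,j-1].
  j=6: rhs holds (empty prefix). k = 0.

0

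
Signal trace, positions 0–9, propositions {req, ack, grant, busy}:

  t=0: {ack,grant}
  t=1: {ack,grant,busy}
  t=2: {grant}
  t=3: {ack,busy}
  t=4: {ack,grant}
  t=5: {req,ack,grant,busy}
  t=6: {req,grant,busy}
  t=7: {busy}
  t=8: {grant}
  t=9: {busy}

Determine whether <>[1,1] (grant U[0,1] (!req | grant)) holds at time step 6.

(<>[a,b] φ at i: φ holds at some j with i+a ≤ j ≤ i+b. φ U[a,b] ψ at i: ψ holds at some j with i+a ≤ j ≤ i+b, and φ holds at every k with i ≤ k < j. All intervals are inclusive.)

Check (grant U[0,1] (!req | grant)) at each j in [7,7]:
  j=7: holds
Found at j=7 → formula holds.

True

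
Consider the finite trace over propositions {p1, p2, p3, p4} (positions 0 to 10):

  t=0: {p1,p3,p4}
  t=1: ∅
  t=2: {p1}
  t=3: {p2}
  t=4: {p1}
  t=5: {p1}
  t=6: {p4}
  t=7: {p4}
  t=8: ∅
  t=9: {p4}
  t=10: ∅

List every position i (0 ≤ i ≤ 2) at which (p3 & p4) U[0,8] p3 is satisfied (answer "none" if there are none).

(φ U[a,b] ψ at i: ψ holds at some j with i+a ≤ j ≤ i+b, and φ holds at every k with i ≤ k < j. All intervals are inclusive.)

Evaluate at each i in [0,2]:
  i=0: ✓ (rhs at j=0)
  i=1: ✗ (no rhs in [1,9])
  i=2: ✗ (no rhs in [2,10])

0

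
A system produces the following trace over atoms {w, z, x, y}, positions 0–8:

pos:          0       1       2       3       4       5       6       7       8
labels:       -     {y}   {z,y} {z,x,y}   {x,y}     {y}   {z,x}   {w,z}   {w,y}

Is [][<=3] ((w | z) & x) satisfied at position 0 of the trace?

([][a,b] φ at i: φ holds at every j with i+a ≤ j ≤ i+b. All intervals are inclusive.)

False

Check ((w | z) & x) at every j in [0,3]:
  j=0: false
  j=1: false
  j=2: false
  j=3: true
Fails at j=0 → formula fails.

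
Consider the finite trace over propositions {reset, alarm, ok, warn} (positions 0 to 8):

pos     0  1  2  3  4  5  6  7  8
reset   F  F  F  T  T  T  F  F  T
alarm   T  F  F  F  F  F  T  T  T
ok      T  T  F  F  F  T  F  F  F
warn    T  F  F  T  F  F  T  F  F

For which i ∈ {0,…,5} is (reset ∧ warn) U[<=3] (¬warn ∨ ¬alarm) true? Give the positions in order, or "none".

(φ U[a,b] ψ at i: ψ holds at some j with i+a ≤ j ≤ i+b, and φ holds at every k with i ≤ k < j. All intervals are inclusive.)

1, 2, 3, 4, 5

Evaluate at each i in [0,5]:
  i=0: ✗ (lhs fails at k=0 before rhs at j=1)
  i=1: ✓ (rhs at j=1)
  i=2: ✓ (rhs at j=2)
  i=3: ✓ (rhs at j=3)
  i=4: ✓ (rhs at j=4)
  i=5: ✓ (rhs at j=5)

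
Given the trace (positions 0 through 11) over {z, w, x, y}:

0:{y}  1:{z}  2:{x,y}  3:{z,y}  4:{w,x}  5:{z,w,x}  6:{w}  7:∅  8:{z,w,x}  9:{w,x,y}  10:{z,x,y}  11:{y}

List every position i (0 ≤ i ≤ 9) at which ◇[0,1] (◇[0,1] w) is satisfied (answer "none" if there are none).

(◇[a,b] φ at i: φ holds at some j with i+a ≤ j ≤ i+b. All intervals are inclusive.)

Evaluate at each i in [0,9]:
  i=0: ✗ (none in [0,1])
  i=1: ✗ (none in [1,2])
  i=2: ✓ (witness j=3)
  i=3: ✓ (witness j=3)
  i=4: ✓ (witness j=4)
  i=5: ✓ (witness j=5)
  i=6: ✓ (witness j=6)
  i=7: ✓ (witness j=7)
  i=8: ✓ (witness j=8)
  i=9: ✓ (witness j=9)

2, 3, 4, 5, 6, 7, 8, 9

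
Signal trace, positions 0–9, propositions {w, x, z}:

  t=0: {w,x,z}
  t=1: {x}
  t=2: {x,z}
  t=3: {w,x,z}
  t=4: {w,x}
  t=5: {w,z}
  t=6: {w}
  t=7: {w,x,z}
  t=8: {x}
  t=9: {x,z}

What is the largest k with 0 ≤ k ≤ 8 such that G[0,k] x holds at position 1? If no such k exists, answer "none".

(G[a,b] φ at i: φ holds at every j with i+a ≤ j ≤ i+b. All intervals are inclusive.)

x must hold from j=1 onward; find where it first fails.
  j=1: holds
  j=2: holds
  j=3: holds
  j=4: holds
  j=5: fails
Holds on [1,4], so largest k = 3.

3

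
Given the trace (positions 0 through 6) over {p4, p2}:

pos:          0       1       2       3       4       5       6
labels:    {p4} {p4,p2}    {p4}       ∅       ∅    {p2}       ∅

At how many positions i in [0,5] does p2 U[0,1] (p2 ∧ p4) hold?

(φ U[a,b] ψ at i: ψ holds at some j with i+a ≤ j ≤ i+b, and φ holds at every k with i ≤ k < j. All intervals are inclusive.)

1

Evaluate at each i in [0,5]:
  i=0: ✗ (lhs fails at k=0 before rhs at j=1)
  i=1: ✓ (rhs at j=1)
  i=2: ✗ (no rhs in [2,3])
  i=3: ✗ (no rhs in [3,4])
  i=4: ✗ (no rhs in [4,5])
  i=5: ✗ (no rhs in [5,6])
Positions where it holds: {1} → 1.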